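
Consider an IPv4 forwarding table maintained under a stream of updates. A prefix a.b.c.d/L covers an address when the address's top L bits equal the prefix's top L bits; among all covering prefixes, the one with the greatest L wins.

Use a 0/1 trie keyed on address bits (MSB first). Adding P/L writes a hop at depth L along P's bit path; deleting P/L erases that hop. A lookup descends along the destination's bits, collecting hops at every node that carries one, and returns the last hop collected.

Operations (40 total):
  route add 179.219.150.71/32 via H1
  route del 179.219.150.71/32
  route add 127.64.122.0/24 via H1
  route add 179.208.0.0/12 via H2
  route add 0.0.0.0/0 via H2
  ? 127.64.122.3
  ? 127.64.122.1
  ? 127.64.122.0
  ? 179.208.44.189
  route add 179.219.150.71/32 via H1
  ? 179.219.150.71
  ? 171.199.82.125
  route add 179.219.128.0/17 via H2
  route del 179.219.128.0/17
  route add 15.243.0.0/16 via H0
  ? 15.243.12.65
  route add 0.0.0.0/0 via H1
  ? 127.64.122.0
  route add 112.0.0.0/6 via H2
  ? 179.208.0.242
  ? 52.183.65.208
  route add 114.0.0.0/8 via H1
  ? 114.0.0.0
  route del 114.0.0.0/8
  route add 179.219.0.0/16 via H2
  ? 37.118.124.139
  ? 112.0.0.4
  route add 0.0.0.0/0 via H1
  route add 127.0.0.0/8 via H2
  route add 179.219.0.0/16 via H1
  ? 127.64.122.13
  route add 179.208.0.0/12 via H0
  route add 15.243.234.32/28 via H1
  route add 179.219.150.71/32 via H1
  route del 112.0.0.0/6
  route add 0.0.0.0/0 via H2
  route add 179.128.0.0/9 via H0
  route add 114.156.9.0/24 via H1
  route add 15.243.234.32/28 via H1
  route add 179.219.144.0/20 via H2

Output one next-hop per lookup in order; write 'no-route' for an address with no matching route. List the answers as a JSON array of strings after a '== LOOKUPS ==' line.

Process each operation:
  add 179.219.150.71/32 -> H1 at depth 32
  del 179.219.150.71/32 (clear depth 32)
  add 127.64.122.0/24 -> H1 at depth 24
  add 179.208.0.0/12 -> H2 at depth 12
  add 0.0.0.0/0 -> H2 at depth 0
  Q 127.64.122.3: descend 011111110100000001111010 ; hops seen [H2,H1] ; pick H1
  Q 127.64.122.1: descend 011111110100000001111010 ; hops seen [H2,H1] ; pick H1
  Q 127.64.122.0: descend 011111110100000001111010 ; hops seen [H2,H1] ; pick H1
  Q 179.208.44.189: descend 101100111101 ; hops seen [H2,H2] ; pick H2
  add 179.219.150.71/32 -> H1 at depth 32
  Q 179.219.150.71: descend 10110011110110111001011001000111 ; hops seen [H2,H2,H1] ; pick H1
  Q 171.199.82.125: descend 101 ; hops seen [H2] ; pick H2
  add 179.219.128.0/17 -> H2 at depth 17
  del 179.219.128.0/17 (clear depth 17)
  add 15.243.0.0/16 -> H0 at depth 16
  Q 15.243.12.65: descend 0000111111110011 ; hops seen [H2,H0] ; pick H0
  add 0.0.0.0/0 -> H1 at depth 0
  Q 127.64.122.0: descend 011111110100000001111010 ; hops seen [H1,H1] ; pick H1
  add 112.0.0.0/6 -> H2 at depth 6
  Q 179.208.0.242: descend 101100111101 ; hops seen [H1,H2] ; pick H2
  Q 52.183.65.208: descend 00 ; hops seen [H1] ; pick H1
  add 114.0.0.0/8 -> H1 at depth 8
  Q 114.0.0.0: descend 01110010 ; hops seen [H1,H2,H1] ; pick H1
  del 114.0.0.0/8 (clear depth 8)
  add 179.219.0.0/16 -> H2 at depth 16
  Q 37.118.124.139: descend 00 ; hops seen [H1] ; pick H1
  Q 112.0.0.4: descend 011100 ; hops seen [H1,H2] ; pick H2
  add 0.0.0.0/0 -> H1 at depth 0
  add 127.0.0.0/8 -> H2 at depth 8
  add 179.219.0.0/16 -> H1 at depth 16
  Q 127.64.122.13: descend 011111110100000001111010 ; hops seen [H1,H2,H1] ; pick H1
  add 179.208.0.0/12 -> H0 at depth 12
  add 15.243.234.32/28 -> H1 at depth 28
  add 179.219.150.71/32 -> H1 at depth 32
  del 112.0.0.0/6 (clear depth 6)
  add 0.0.0.0/0 -> H2 at depth 0
  add 179.128.0.0/9 -> H0 at depth 9
  add 114.156.9.0/24 -> H1 at depth 24
  add 15.243.234.32/28 -> H1 at depth 28
  add 179.219.144.0/20 -> H2 at depth 20

== LOOKUPS ==
["H1","H1","H1","H2","H1","H2","H0","H1","H2","H1","H1","H1","H2","H1"]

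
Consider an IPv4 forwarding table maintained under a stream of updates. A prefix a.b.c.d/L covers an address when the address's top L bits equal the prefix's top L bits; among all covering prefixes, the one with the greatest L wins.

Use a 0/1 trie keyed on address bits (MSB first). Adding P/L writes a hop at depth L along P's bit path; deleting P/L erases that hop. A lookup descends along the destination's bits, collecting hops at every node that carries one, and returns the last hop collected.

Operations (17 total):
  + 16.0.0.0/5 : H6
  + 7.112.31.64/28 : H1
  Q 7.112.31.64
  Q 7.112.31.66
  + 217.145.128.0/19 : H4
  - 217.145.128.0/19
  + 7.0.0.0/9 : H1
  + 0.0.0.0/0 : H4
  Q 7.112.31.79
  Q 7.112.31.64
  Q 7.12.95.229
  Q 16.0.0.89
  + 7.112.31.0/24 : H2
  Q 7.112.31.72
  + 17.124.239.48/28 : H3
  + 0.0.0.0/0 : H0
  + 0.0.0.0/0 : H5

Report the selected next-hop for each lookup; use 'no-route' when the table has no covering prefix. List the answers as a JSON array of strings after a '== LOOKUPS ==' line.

Apply in order:
  add 16.0.0.0/5 -> H6 at depth 5
  add 7.112.31.64/28 -> H1 at depth 28
  ? 7.112.31.64  path d0:-→d1:-→d2:-→d3:-→d4:-→d5:-→d6:-→d7:-→d8:-→d9:-→d10:-→d11:-→d12:-→d13:-→d14:-→d15:-→d16:-→d17:-→d18:-→d19:-→d20:-→d21:-→d22:-→d23:-→d24:-→d25:-→d26:-→d27:-→d28:H1  best=H1
  ? 7.112.31.66  path d0:-→d1:-→d2:-→d3:-→d4:-→d5:-→d6:-→d7:-→d8:-→d9:-→d10:-→d11:-→d12:-→d13:-→d14:-→d15:-→d16:-→d17:-→d18:-→d19:-→d20:-→d21:-→d22:-→d23:-→d24:-→d25:-→d26:-→d27:-→d28:H1  best=H1
  add 217.145.128.0/19 -> H4 at depth 19
  - 217.145.128.0/19 clear@19
  add 7.0.0.0/9 -> H1 at depth 9
  add 0.0.0.0/0 -> H4 at depth 0
  ? 7.112.31.79  path d0:H4→d1:-→d2:-→d3:-→d4:-→d5:-→d6:-→d7:-→d8:-→d9:H1→d10:-→d11:-→d12:-→d13:-→d14:-→d15:-→d16:-→d17:-→d18:-→d19:-→d20:-→d21:-→d22:-→d23:-→d24:-→d25:-→d26:-→d27:-→d28:H1  best=H1
  ? 7.112.31.64  path d0:H4→d1:-→d2:-→d3:-→d4:-→d5:-→d6:-→d7:-→d8:-→d9:H1→d10:-→d11:-→d12:-→d13:-→d14:-→d15:-→d16:-→d17:-→d18:-→d19:-→d20:-→d21:-→d22:-→d23:-→d24:-→d25:-→d26:-→d27:-→d28:H1  best=H1
  ? 7.12.95.229  path d0:H4→d1:-→d2:-→d3:-→d4:-→d5:-→d6:-→d7:-→d8:-→d9:H1  best=H1
  ? 16.0.0.89  path d0:H4→d1:-→d2:-→d3:-→d4:-→d5:H6  best=H6
  add 7.112.31.0/24 -> H2 at depth 24
  ? 7.112.31.72  path d0:H4→d1:-→d2:-→d3:-→d4:-→d5:-→d6:-→d7:-→d8:-→d9:H1→d10:-→d11:-→d12:-→d13:-→d14:-→d15:-→d16:-→d17:-→d18:-→d19:-→d20:-→d21:-→d22:-→d23:-→d24:H2→d25:-→d26:-→d27:-→d28:H1  best=H1
  add 17.124.239.48/28 -> H3 at depth 28
  add 0.0.0.0/0 -> H0 at depth 0
  add 0.0.0.0/0 -> H5 at depth 0

== LOOKUPS ==
["H1","H1","H1","H1","H1","H6","H1"]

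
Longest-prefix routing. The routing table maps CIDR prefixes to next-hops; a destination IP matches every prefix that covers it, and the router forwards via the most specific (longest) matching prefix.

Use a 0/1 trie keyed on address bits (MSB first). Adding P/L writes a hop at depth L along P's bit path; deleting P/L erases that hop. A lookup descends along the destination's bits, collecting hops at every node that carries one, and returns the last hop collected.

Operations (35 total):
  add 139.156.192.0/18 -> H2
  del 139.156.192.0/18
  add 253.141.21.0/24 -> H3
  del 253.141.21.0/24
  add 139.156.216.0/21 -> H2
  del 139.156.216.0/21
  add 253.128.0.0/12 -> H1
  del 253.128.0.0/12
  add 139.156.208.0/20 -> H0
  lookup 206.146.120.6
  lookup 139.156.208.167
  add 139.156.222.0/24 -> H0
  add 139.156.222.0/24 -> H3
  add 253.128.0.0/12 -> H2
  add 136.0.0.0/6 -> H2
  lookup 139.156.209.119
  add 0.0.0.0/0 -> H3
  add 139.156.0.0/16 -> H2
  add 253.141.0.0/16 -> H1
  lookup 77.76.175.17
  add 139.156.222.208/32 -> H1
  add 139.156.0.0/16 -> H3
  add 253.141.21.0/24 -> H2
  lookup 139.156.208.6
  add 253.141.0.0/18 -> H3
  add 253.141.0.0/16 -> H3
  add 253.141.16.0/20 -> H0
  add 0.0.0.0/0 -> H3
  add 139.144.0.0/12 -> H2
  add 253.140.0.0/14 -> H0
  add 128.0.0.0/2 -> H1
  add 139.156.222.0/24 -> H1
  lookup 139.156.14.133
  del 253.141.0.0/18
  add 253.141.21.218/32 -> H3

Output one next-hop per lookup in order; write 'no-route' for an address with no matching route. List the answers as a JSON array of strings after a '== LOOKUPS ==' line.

Apply in order:
  add 139.156.192.0/18 -> H2 at depth 18
  - 139.156.192.0/18 clear@18
  add 253.141.21.0/24 -> H3 at depth 24
  - 253.141.21.0/24 clear@24
  add 139.156.216.0/21 -> H2 at depth 21
  - 139.156.216.0/21 clear@21
  add 253.128.0.0/12 -> H1 at depth 12
  - 253.128.0.0/12 clear@12
  add 139.156.208.0/20 -> H0 at depth 20
  ? 206.146.120.6  path d0:-→d1:-→d2:-  best=no-route
  ? 139.156.208.167  path d0:-→d1:-→d2:-→d3:-→d4:-→d5:-→d6:-→d7:-→d8:-→d9:-→d10:-→d11:-→d12:-→d13:-→d14:-→d15:-→d16:-→d17:-→d18:-→d19:-→d20:H0  best=H0
  add 139.156.222.0/24 -> H0 at depth 24
  add 139.156.222.0/24 -> H3 at depth 24
  add 253.128.0.0/12 -> H2 at depth 12
  add 136.0.0.0/6 -> H2 at depth 6
  ? 139.156.209.119  path d0:-→d1:-→d2:-→d3:-→d4:-→d5:-→d6:H2→d7:-→d8:-→d9:-→d10:-→d11:-→d12:-→d13:-→d14:-→d15:-→d16:-→d17:-→d18:-→d19:-→d20:H0  best=H0
  add 0.0.0.0/0 -> H3 at depth 0
  add 139.156.0.0/16 -> H2 at depth 16
  add 253.141.0.0/16 -> H1 at depth 16
  ? 77.76.175.17  path d0:H3  best=H3
  add 139.156.222.208/32 -> H1 at depth 32
  add 139.156.0.0/16 -> H3 at depth 16
  add 253.141.21.0/24 -> H2 at depth 24
  ? 139.156.208.6  path d0:H3→d1:-→d2:-→d3:-→d4:-→d5:-→d6:H2→d7:-→d8:-→d9:-→d10:-→d11:-→d12:-→d13:-→d14:-→d15:-→d16:H3→d17:-→d18:-→d19:-→d20:H0  best=H0
  add 253.141.0.0/18 -> H3 at depth 18
  add 253.141.0.0/16 -> H3 at depth 16
  add 253.141.16.0/20 -> H0 at depth 20
  add 0.0.0.0/0 -> H3 at depth 0
  add 139.144.0.0/12 -> H2 at depth 12
  add 253.140.0.0/14 -> H0 at depth 14
  add 128.0.0.0/2 -> H1 at depth 2
  add 139.156.222.0/24 -> H1 at depth 24
  ? 139.156.14.133  path d0:H3→d1:-→d2:H1→d3:-→d4:-→d5:-→d6:H2→d7:-→d8:-→d9:-→d10:-→d11:-→d12:H2→d13:-→d14:-→d15:-→d16:H3  best=H3
  - 253.141.0.0/18 clear@18
  add 253.141.21.218/32 -> H3 at depth 32

== LOOKUPS ==
["no-route","H0","H0","H3","H0","H3"]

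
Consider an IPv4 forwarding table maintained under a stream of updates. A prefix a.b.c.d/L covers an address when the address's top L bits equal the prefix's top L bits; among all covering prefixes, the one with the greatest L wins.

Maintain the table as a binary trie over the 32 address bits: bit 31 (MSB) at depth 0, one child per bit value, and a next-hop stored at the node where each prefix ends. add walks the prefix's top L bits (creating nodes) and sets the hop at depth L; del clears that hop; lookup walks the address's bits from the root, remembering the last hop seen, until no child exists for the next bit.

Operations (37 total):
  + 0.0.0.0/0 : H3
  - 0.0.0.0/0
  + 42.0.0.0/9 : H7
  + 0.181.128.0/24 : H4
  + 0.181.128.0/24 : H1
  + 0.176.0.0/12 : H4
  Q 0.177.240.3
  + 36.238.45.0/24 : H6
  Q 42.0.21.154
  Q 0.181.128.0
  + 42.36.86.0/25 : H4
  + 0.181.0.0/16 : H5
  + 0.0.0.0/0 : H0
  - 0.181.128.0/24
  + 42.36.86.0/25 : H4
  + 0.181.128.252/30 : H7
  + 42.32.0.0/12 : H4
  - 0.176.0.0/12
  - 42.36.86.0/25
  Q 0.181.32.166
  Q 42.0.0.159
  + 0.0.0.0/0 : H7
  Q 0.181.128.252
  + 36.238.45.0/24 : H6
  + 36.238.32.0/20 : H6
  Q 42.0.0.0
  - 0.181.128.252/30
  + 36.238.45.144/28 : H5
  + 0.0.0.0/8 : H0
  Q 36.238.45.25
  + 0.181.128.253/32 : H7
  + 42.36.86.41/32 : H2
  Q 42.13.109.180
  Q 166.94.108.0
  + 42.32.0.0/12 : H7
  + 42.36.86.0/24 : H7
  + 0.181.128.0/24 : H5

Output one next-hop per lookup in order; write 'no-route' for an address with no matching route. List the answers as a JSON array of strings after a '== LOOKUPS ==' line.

Process each operation:
  + 0.0.0.0/0 (H3) depth=0
  del 0.0.0.0/0 (clear depth 0)
  + 42.0.0.0/9 (H7) depth=9
  + 0.181.128.0/24 (H4) depth=24
  + 0.181.128.0/24 (H1) depth=24
  + 0.176.0.0/12 (H4) depth=12
  lookup 0.177.240.3: bits 0000000010110 walk d0:-→d1:-→d2:-→d3:-→d4:-→d5:-→d6:-→d7:-→d8:-→d9:-→d10:-→d11:-→d12:H4→d13:- -> H4
  + 36.238.45.0/24 (H6) depth=24
  lookup 42.0.21.154: bits 001010100 walk d0:-→d1:-→d2:-→d3:-→d4:-→d5:-→d6:-→d7:-→d8:-→d9:H7 -> H7
  lookup 0.181.128.0: bits 000000001011010110000000 walk d0:-→d1:-→d2:-→d3:-→d4:-→d5:-→d6:-→d7:-→d8:-→d9:-→d10:-→d11:-→d12:H4→d13:-→d14:-→d15:-→d16:-→d17:-→d18:-→d19:-→d20:-→d21:-→d22:-→d23:-→d24:H1 -> H1
  + 42.36.86.0/25 (H4) depth=25
  + 0.181.0.0/16 (H5) depth=16
  + 0.0.0.0/0 (H0) depth=0
  del 0.181.128.0/24 (clear depth 24)
  + 42.36.86.0/25 (H4) depth=25
  + 0.181.128.252/30 (H7) depth=30
  + 42.32.0.0/12 (H4) depth=12
  del 0.176.0.0/12 (clear depth 12)
  del 42.36.86.0/25 (clear depth 25)
  lookup 0.181.32.166: bits 0000000010110101 walk d0:H0→d1:-→d2:-→d3:-→d4:-→d5:-→d6:-→d7:-→d8:-→d9:-→d10:-→d11:-→d12:-→d13:-→d14:-→d15:-→d16:H5 -> H5
  lookup 42.0.0.159: bits 0010101000 walk d0:H0→d1:-→d2:-→d3:-→d4:-→d5:-→d6:-→d7:-→d8:-→d9:H7→d10:- -> H7
  + 0.0.0.0/0 (H7) depth=0
  lookup 0.181.128.252: bits 000000001011010110000000111111 walk d0:H7→d1:-→d2:-→d3:-→d4:-→d5:-→d6:-→d7:-→d8:-→d9:-→d10:-→d11:-→d12:-→d13:-→d14:-→d15:-→d16:H5→d17:-→d18:-→d19:-→d20:-→d21:-→d22:-→d23:-→d24:-→d25:-→d26:-→d27:-→d28:-→d29:-→d30:H7 -> H7
  + 36.238.45.0/24 (H6) depth=24
  + 36.238.32.0/20 (H6) depth=20
  lookup 42.0.0.0: bits 0010101000 walk d0:H7→d1:-→d2:-→d3:-→d4:-→d5:-→d6:-→d7:-→d8:-→d9:H7→d10:- -> H7
  del 0.181.128.252/30 (clear depth 30)
  + 36.238.45.144/28 (H5) depth=28
  + 0.0.0.0/8 (H0) depth=8
  lookup 36.238.45.25: bits 001001001110111000101101 walk d0:H7→d1:-→d2:-→d3:-→d4:-→d5:-→d6:-→d7:-→d8:-→d9:-→d10:-→d11:-→d12:-→d13:-→d14:-→d15:-→d16:-→d17:-→d18:-→d19:-→d20:H6→d21:-→d22:-→d23:-→d24:H6 -> H6
  + 0.181.128.253/32 (H7) depth=32
  + 42.36.86.41/32 (H2) depth=32
  lookup 42.13.109.180: bits 0010101000 walk d0:H7→d1:-→d2:-→d3:-→d4:-→d5:-→d6:-→d7:-→d8:-→d9:H7→d10:- -> H7
  lookup 166.94.108.0: bits ε walk d0:H7 -> H7
  + 42.32.0.0/12 (H7) depth=12
  + 42.36.86.0/24 (H7) depth=24
  + 0.181.128.0/24 (H5) depth=24

== LOOKUPS ==
["H4","H7","H1","H5","H7","H7","H7","H6","H7","H7"]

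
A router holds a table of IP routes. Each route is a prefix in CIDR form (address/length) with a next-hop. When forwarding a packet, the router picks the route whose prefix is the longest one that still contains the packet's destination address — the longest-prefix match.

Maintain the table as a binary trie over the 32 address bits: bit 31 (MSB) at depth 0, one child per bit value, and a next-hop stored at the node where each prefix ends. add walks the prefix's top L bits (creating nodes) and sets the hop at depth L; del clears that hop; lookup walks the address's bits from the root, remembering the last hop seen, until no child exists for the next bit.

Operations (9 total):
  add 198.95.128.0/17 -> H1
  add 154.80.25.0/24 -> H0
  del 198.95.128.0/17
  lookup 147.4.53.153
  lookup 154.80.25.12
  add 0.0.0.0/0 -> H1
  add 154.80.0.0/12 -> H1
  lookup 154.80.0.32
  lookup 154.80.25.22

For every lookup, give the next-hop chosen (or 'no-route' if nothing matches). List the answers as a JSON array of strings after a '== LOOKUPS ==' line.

Process each operation:
  + 198.95.128.0/17 (H1) depth=17
  + 154.80.25.0/24 (H0) depth=24
  del 198.95.128.0/17 (clear depth 17)
  ? 147.4.53.153  path d0:-→d1:-→d2:-→d3:-→d4:-  best=no-route
  ? 154.80.25.12  path d0:-→d1:-→d2:-→d3:-→d4:-→d5:-→d6:-→d7:-→d8:-→d9:-→d10:-→d11:-→d12:-→d13:-→d14:-→d15:-→d16:-→d17:-→d18:-→d19:-→d20:-→d21:-→d22:-→d23:-→d24:H0  best=H0
  + 0.0.0.0/0 (H1) depth=0
  + 154.80.0.0/12 (H1) depth=12
  ? 154.80.0.32  path d0:H1→d1:-→d2:-→d3:-→d4:-→d5:-→d6:-→d7:-→d8:-→d9:-→d10:-→d11:-→d12:H1→d13:-→d14:-→d15:-→d16:-→d17:-→d18:-→d19:-  best=H1
  ? 154.80.25.22  path d0:H1→d1:-→d2:-→d3:-→d4:-→d5:-→d6:-→d7:-→d8:-→d9:-→d10:-→d11:-→d12:H1→d13:-→d14:-→d15:-→d16:-→d17:-→d18:-→d19:-→d20:-→d21:-→d22:-→d23:-→d24:H0  best=H0

== LOOKUPS ==
["no-route","H0","H1","H0"]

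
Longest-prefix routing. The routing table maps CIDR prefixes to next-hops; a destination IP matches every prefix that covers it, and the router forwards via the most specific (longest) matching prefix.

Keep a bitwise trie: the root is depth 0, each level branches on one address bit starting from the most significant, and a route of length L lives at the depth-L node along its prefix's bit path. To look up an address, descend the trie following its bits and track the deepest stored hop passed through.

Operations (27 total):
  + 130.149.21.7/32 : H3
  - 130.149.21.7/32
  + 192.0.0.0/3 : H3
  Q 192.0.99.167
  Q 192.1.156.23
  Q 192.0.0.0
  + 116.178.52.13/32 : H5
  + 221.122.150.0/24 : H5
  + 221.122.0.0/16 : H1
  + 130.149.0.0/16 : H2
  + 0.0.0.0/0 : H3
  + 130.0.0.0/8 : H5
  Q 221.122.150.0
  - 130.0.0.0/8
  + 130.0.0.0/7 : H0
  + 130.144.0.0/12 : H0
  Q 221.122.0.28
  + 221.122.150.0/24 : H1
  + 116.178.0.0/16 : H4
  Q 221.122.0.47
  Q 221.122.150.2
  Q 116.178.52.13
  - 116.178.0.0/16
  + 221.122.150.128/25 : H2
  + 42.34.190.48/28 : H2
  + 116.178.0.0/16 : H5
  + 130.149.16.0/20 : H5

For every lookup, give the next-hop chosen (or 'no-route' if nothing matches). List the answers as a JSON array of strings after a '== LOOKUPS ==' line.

Trace:
  add 130.149.21.7/32 -> H3 at depth 32
  - 130.149.21.7/32 clear@32
  add 192.0.0.0/3 -> H3 at depth 3
  ? 192.0.99.167  path d0:-→d1:-→d2:-→d3:H3  best=H3
  ? 192.1.156.23  path d0:-→d1:-→d2:-→d3:H3  best=H3
  ? 192.0.0.0  path d0:-→d1:-→d2:-→d3:H3  best=H3
  add 116.178.52.13/32 -> H5 at depth 32
  add 221.122.150.0/24 -> H5 at depth 24
  add 221.122.0.0/16 -> H1 at depth 16
  add 130.149.0.0/16 -> H2 at depth 16
  add 0.0.0.0/0 -> H3 at depth 0
  add 130.0.0.0/8 -> H5 at depth 8
  ? 221.122.150.0  path d0:H3→d1:-→d2:-→d3:H3→d4:-→d5:-→d6:-→d7:-→d8:-→d9:-→d10:-→d11:-→d12:-→d13:-→d14:-→d15:-→d16:H1→d17:-→d18:-→d19:-→d20:-→d21:-→d22:-→d23:-→d24:H5  best=H5
  - 130.0.0.0/8 clear@8
  add 130.0.0.0/7 -> H0 at depth 7
  add 130.144.0.0/12 -> H0 at depth 12
  ? 221.122.0.28  path d0:H3→d1:-→d2:-→d3:H3→d4:-→d5:-→d6:-→d7:-→d8:-→d9:-→d10:-→d11:-→d12:-→d13:-→d14:-→d15:-→d16:H1  best=H1
  add 221.122.150.0/24 -> H1 at depth 24
  add 116.178.0.0/16 -> H4 at depth 16
  ? 221.122.0.47  path d0:H3→d1:-→d2:-→d3:H3→d4:-→d5:-→d6:-→d7:-→d8:-→d9:-→d10:-→d11:-→d12:-→d13:-→d14:-→d15:-→d16:H1  best=H1
  ? 221.122.150.2  path d0:H3→d1:-→d2:-→d3:H3→d4:-→d5:-→d6:-→d7:-→d8:-→d9:-→d10:-→d11:-→d12:-→d13:-→d14:-→d15:-→d16:H1→d17:-→d18:-→d19:-→d20:-→d21:-→d22:-→d23:-→d24:H1  best=H1
  ? 116.178.52.13  path d0:H3→d1:-→d2:-→d3:-→d4:-→d5:-→d6:-→d7:-→d8:-→d9:-→d10:-→d11:-→d12:-→d13:-→d14:-→d15:-→d16:H4→d17:-→d18:-→d19:-→d20:-→d21:-→d22:-→d23:-→d24:-→d25:-→d26:-→d27:-→d28:-→d29:-→d30:-→d31:-→d32:H5  best=H5
  - 116.178.0.0/16 clear@16
  add 221.122.150.128/25 -> H2 at depth 25
  add 42.34.190.48/28 -> H2 at depth 28
  add 116.178.0.0/16 -> H5 at depth 16
  add 130.149.16.0/20 -> H5 at depth 20

== LOOKUPS ==
["H3","H3","H3","H5","H1","H1","H1","H5"]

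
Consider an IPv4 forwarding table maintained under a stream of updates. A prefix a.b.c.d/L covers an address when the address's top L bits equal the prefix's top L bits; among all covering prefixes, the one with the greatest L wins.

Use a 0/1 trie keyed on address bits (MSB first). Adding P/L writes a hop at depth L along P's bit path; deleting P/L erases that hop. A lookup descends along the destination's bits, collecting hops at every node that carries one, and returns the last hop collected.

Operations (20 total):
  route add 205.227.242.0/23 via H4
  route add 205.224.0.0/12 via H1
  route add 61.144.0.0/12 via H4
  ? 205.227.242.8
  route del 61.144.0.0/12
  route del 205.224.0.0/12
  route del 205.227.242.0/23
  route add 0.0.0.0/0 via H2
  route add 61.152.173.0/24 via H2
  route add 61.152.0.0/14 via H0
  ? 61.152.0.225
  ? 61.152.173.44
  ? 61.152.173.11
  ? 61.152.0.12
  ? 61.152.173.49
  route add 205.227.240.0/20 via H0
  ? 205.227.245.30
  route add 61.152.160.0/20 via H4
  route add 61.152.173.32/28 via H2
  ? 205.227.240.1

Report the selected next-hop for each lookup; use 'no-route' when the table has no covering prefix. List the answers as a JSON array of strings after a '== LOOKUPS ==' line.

Trace:
  + 205.227.242.0/23 (H4) depth=23
  + 205.224.0.0/12 (H1) depth=12
  + 61.144.0.0/12 (H4) depth=12
  ? 205.227.242.8  path d0:-→d1:-→d2:-→d3:-→d4:-→d5:-→d6:-→d7:-→d8:-→d9:-→d10:-→d11:-→d12:H1→d13:-→d14:-→d15:-→d16:-→d17:-→d18:-→d19:-→d20:-→d21:-→d22:-→d23:H4  best=H4
  del 61.144.0.0/12 (clear depth 12)
  del 205.224.0.0/12 (clear depth 12)
  del 205.227.242.0/23 (clear depth 23)
  + 0.0.0.0/0 (H2) depth=0
  + 61.152.173.0/24 (H2) depth=24
  + 61.152.0.0/14 (H0) depth=14
  ? 61.152.0.225  path d0:H2→d1:-→d2:-→d3:-→d4:-→d5:-→d6:-→d7:-→d8:-→d9:-→d10:-→d11:-→d12:-→d13:-→d14:H0→d15:-→d16:-  best=H0
  ? 61.152.173.44  path d0:H2→d1:-→d2:-→d3:-→d4:-→d5:-→d6:-→d7:-→d8:-→d9:-→d10:-→d11:-→d12:-→d13:-→d14:H0→d15:-→d16:-→d17:-→d18:-→d19:-→d20:-→d21:-→d22:-→d23:-→d24:H2  best=H2
  ? 61.152.173.11  path d0:H2→d1:-→d2:-→d3:-→d4:-→d5:-→d6:-→d7:-→d8:-→d9:-→d10:-→d11:-→d12:-→d13:-→d14:H0→d15:-→d16:-→d17:-→d18:-→d19:-→d20:-→d21:-→d22:-→d23:-→d24:H2  best=H2
  ? 61.152.0.12  path d0:H2→d1:-→d2:-→d3:-→d4:-→d5:-→d6:-→d7:-→d8:-→d9:-→d10:-→d11:-→d12:-→d13:-→d14:H0→d15:-→d16:-  best=H0
  ? 61.152.173.49  path d0:H2→d1:-→d2:-→d3:-→d4:-→d5:-→d6:-→d7:-→d8:-→d9:-→d10:-→d11:-→d12:-→d13:-→d14:H0→d15:-→d16:-→d17:-→d18:-→d19:-→d20:-→d21:-→d22:-→d23:-→d24:H2  best=H2
  + 205.227.240.0/20 (H0) depth=20
  ? 205.227.245.30  path d0:H2→d1:-→d2:-→d3:-→d4:-→d5:-→d6:-→d7:-→d8:-→d9:-→d10:-→d11:-→d12:-→d13:-→d14:-→d15:-→d16:-→d17:-→d18:-→d19:-→d20:H0→d21:-  best=H0
  + 61.152.160.0/20 (H4) depth=20
  + 61.152.173.32/28 (H2) depth=28
  ? 205.227.240.1  path d0:H2→d1:-→d2:-→d3:-→d4:-→d5:-→d6:-→d7:-→d8:-→d9:-→d10:-→d11:-→d12:-→d13:-→d14:-→d15:-→d16:-→d17:-→d18:-→d19:-→d20:H0→d21:-→d22:-  best=H0

== LOOKUPS ==
["H4","H0","H2","H2","H0","H2","H0","H0"]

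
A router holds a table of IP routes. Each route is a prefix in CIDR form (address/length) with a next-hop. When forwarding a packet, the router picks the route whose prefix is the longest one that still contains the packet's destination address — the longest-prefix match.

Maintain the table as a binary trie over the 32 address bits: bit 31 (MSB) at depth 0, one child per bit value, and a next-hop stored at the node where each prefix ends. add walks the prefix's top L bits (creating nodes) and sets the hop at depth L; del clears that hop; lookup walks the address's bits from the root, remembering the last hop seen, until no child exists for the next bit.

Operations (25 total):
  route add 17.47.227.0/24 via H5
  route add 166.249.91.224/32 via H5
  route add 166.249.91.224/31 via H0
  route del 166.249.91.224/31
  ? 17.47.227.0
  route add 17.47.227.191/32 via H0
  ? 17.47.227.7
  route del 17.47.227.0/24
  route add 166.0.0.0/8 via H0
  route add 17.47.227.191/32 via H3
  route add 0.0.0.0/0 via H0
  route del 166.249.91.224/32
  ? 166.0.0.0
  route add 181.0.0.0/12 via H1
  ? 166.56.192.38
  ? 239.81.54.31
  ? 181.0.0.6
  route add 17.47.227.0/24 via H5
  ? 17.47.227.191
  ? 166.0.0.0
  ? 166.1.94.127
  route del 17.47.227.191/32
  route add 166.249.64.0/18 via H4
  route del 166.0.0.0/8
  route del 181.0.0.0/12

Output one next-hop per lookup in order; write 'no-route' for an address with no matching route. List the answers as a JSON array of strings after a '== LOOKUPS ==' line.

Apply in order:
  + 17.47.227.0/24 (H5) depth=24
  + 166.249.91.224/32 (H5) depth=32
  + 166.249.91.224/31 (H0) depth=31
  del 166.249.91.224/31 (clear depth 31)
  Q 17.47.227.0: descend 000100010010111111100011 ; hops seen [H5] ; pick H5
  + 17.47.227.191/32 (H0) depth=32
  Q 17.47.227.7: descend 000100010010111111100011 ; hops seen [H5] ; pick H5
  del 17.47.227.0/24 (clear depth 24)
  + 166.0.0.0/8 (H0) depth=8
  + 17.47.227.191/32 (H3) depth=32
  + 0.0.0.0/0 (H0) depth=0
  del 166.249.91.224/32 (clear depth 32)
  Q 166.0.0.0: descend 10100110 ; hops seen [H0,H0] ; pick H0
  + 181.0.0.0/12 (H1) depth=12
  Q 166.56.192.38: descend 10100110 ; hops seen [H0,H0] ; pick H0
  Q 239.81.54.31: descend 1 ; hops seen [H0] ; pick H0
  Q 181.0.0.6: descend 101101010000 ; hops seen [H0,H1] ; pick H1
  + 17.47.227.0/24 (H5) depth=24
  Q 17.47.227.191: descend 00010001001011111110001110111111 ; hops seen [H0,H5,H3] ; pick H3
  Q 166.0.0.0: descend 10100110 ; hops seen [H0,H0] ; pick H0
  Q 166.1.94.127: descend 10100110 ; hops seen [H0,H0] ; pick H0
  del 17.47.227.191/32 (clear depth 32)
  + 166.249.64.0/18 (H4) depth=18
  del 166.0.0.0/8 (clear depth 8)
  del 181.0.0.0/12 (clear depth 12)

== LOOKUPS ==
["H5","H5","H0","H0","H0","H1","H3","H0","H0"]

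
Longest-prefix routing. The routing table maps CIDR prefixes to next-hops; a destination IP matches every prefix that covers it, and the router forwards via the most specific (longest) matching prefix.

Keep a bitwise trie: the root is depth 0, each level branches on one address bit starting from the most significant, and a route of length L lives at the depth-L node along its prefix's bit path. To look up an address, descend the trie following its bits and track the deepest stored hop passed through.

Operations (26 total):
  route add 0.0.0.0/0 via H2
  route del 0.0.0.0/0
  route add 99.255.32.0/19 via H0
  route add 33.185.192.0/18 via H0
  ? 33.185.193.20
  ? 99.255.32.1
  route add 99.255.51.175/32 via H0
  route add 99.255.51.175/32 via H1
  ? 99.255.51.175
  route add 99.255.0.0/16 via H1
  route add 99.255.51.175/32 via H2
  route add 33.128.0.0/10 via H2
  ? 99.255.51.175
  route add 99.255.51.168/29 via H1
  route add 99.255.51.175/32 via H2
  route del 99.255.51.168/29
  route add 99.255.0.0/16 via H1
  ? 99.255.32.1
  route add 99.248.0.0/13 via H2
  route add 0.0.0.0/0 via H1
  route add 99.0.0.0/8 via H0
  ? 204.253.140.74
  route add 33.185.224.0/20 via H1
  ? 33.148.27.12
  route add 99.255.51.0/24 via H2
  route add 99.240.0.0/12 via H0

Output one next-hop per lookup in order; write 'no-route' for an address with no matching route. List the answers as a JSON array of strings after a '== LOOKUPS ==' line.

Trace:
  + 0.0.0.0/0 (H2) depth=0
  del 0.0.0.0/0 (clear depth 0)
  + 99.255.32.0/19 (H0) depth=19
  + 33.185.192.0/18 (H0) depth=18
  ? 33.185.193.20  path d0:-→d1:-→d2:-→d3:-→d4:-→d5:-→d6:-→d7:-→d8:-→d9:-→d10:-→d11:-→d12:-→d13:-→d14:-→d15:-→d16:-→d17:-→d18:H0  best=H0
  ? 99.255.32.1  path d0:-→d1:-→d2:-→d3:-→d4:-→d5:-→d6:-→d7:-→d8:-→d9:-→d10:-→d11:-→d12:-→d13:-→d14:-→d15:-→d16:-→d17:-→d18:-→d19:H0  best=H0
  + 99.255.51.175/32 (H0) depth=32
  + 99.255.51.175/32 (H1) depth=32
  ? 99.255.51.175  path d0:-→d1:-→d2:-→d3:-→d4:-→d5:-→d6:-→d7:-→d8:-→d9:-→d10:-→d11:-→d12:-→d13:-→d14:-→d15:-→d16:-→d17:-→d18:-→d19:H0→d20:-→d21:-→d22:-→d23:-→d24:-→d25:-→d26:-→d27:-→d28:-→d29:-→d30:-→d31:-→d32:H1  best=H1
  + 99.255.0.0/16 (H1) depth=16
  + 99.255.51.175/32 (H2) depth=32
  + 33.128.0.0/10 (H2) depth=10
  ? 99.255.51.175  path d0:-→d1:-→d2:-→d3:-→d4:-→d5:-→d6:-→d7:-→d8:-→d9:-→d10:-→d11:-→d12:-→d13:-→d14:-→d15:-→d16:H1→d17:-→d18:-→d19:H0→d20:-→d21:-→d22:-→d23:-→d24:-→d25:-→d26:-→d27:-→d28:-→d29:-→d30:-→d31:-→d32:H2  best=H2
  + 99.255.51.168/29 (H1) depth=29
  + 99.255.51.175/32 (H2) depth=32
  del 99.255.51.168/29 (clear depth 29)
  + 99.255.0.0/16 (H1) depth=16
  ? 99.255.32.1  path d0:-→d1:-→d2:-→d3:-→d4:-→d5:-→d6:-→d7:-→d8:-→d9:-→d10:-→d11:-→d12:-→d13:-→d14:-→d15:-→d16:H1→d17:-→d18:-→d19:H0  best=H0
  + 99.248.0.0/13 (H2) depth=13
  + 0.0.0.0/0 (H1) depth=0
  + 99.0.0.0/8 (H0) depth=8
  ? 204.253.140.74  path d0:H1  best=H1
  + 33.185.224.0/20 (H1) depth=20
  ? 33.148.27.12  path d0:H1→d1:-→d2:-→d3:-→d4:-→d5:-→d6:-→d7:-→d8:-→d9:-→d10:H2  best=H2
  + 99.255.51.0/24 (H2) depth=24
  + 99.240.0.0/12 (H0) depth=12

== LOOKUPS ==
["H0","H0","H1","H2","H0","H1","H2"]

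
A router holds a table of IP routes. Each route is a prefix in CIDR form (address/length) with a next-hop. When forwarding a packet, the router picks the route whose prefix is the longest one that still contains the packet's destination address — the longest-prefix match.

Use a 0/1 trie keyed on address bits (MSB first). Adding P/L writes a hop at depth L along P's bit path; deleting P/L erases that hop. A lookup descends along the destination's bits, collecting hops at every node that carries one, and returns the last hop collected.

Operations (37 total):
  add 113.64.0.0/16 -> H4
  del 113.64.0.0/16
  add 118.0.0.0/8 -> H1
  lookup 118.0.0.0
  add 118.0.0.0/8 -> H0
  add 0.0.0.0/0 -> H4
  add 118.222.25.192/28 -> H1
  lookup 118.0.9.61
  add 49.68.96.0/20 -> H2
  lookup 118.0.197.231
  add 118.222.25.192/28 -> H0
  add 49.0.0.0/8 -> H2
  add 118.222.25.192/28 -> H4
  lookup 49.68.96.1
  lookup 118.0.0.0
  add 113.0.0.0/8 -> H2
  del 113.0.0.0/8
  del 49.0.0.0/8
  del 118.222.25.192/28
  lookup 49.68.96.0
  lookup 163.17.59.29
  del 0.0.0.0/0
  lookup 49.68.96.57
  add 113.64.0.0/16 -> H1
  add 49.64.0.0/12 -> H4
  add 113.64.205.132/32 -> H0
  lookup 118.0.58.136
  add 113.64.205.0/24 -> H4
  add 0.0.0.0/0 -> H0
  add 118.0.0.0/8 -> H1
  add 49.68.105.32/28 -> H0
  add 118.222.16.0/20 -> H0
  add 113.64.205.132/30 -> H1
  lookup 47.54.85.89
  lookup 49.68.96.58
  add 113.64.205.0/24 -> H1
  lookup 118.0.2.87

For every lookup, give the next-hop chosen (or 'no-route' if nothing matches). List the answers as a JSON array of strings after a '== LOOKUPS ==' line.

Process each operation:
  add 113.64.0.0/16 -> H4 at depth 16
  - 113.64.0.0/16 clear@16
  add 118.0.0.0/8 -> H1 at depth 8
  ? 118.0.0.0  path d0:-→d1:-→d2:-→d3:-→d4:-→d5:-→d6:-→d7:-→d8:H1  best=H1
  add 118.0.0.0/8 -> H0 at depth 8
  add 0.0.0.0/0 -> H4 at depth 0
  add 118.222.25.192/28 -> H1 at depth 28
  ? 118.0.9.61  path d0:H4→d1:-→d2:-→d3:-→d4:-→d5:-→d6:-→d7:-→d8:H0  best=H0
  add 49.68.96.0/20 -> H2 at depth 20
  ? 118.0.197.231  path d0:H4→d1:-→d2:-→d3:-→d4:-→d5:-→d6:-→d7:-→d8:H0  best=H0
  add 118.222.25.192/28 -> H0 at depth 28
  add 49.0.0.0/8 -> H2 at depth 8
  add 118.222.25.192/28 -> H4 at depth 28
  ? 49.68.96.1  path d0:H4→d1:-→d2:-→d3:-→d4:-→d5:-→d6:-→d7:-→d8:H2→d9:-→d10:-→d11:-→d12:-→d13:-→d14:-→d15:-→d16:-→d17:-→d18:-→d19:-→d20:H2  best=H2
  ? 118.0.0.0  path d0:H4→d1:-→d2:-→d3:-→d4:-→d5:-→d6:-→d7:-→d8:H0  best=H0
  add 113.0.0.0/8 -> H2 at depth 8
  - 113.0.0.0/8 clear@8
  - 49.0.0.0/8 clear@8
  - 118.222.25.192/28 clear@28
  ? 49.68.96.0  path d0:H4→d1:-→d2:-→d3:-→d4:-→d5:-→d6:-→d7:-→d8:-→d9:-→d10:-→d11:-→d12:-→d13:-→d14:-→d15:-→d16:-→d17:-→d18:-→d19:-→d20:H2  best=H2
  ? 163.17.59.29  path d0:H4  best=H4
  - 0.0.0.0/0 clear@0
  ? 49.68.96.57  path d0:-→d1:-→d2:-→d3:-→d4:-→d5:-→d6:-→d7:-→d8:-→d9:-→d10:-→d11:-→d12:-→d13:-→d14:-→d15:-→d16:-→d17:-→d18:-→d19:-→d20:H2  best=H2
  add 113.64.0.0/16 -> H1 at depth 16
  add 49.64.0.0/12 -> H4 at depth 12
  add 113.64.205.132/32 -> H0 at depth 32
  ? 118.0.58.136  path d0:-→d1:-→d2:-→d3:-→d4:-→d5:-→d6:-→d7:-→d8:H0  best=H0
  add 113.64.205.0/24 -> H4 at depth 24
  add 0.0.0.0/0 -> H0 at depth 0
  add 118.0.0.0/8 -> H1 at depth 8
  add 49.68.105.32/28 -> H0 at depth 28
  add 118.222.16.0/20 -> H0 at depth 20
  add 113.64.205.132/30 -> H1 at depth 30
  ? 47.54.85.89  path d0:H0→d1:-→d2:-→d3:-  best=H0
  ? 49.68.96.58  path d0:H0→d1:-→d2:-→d3:-→d4:-→d5:-→d6:-→d7:-→d8:-→d9:-→d10:-→d11:-→d12:H4→d13:-→d14:-→d15:-→d16:-→d17:-→d18:-→d19:-→d20:H2  best=H2
  add 113.64.205.0/24 -> H1 at depth 24
  ? 118.0.2.87  path d0:H0→d1:-→d2:-→d3:-→d4:-→d5:-→d6:-→d7:-→d8:H1  best=H1

== LOOKUPS ==
["H1","H0","H0","H2","H0","H2","H4","H2","H0","H0","H2","H1"]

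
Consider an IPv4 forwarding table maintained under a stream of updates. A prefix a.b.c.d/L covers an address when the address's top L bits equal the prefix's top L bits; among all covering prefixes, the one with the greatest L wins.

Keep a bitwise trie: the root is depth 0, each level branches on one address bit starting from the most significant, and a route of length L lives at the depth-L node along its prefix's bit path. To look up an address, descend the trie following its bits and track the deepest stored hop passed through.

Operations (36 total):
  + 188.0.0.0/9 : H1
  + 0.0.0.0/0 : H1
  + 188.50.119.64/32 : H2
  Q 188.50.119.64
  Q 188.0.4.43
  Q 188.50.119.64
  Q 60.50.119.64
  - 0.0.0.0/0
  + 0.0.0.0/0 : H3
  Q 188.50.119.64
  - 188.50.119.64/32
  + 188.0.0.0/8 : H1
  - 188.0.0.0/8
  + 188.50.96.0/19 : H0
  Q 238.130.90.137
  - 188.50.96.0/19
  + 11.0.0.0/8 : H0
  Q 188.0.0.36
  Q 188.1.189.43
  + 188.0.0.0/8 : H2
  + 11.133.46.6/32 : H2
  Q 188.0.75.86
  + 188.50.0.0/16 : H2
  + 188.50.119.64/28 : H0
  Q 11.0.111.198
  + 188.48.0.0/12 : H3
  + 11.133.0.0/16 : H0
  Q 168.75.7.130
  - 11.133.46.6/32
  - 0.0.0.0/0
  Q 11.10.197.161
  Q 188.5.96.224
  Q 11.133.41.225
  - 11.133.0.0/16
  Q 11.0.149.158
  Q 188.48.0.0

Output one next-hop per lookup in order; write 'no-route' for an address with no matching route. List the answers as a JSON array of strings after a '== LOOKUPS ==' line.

Trace:
  add 188.0.0.0/9 -> H1 at depth 9
  add 0.0.0.0/0 -> H1 at depth 0
  add 188.50.119.64/32 -> H2 at depth 32
  lookup 188.50.119.64: bits 10111100001100100111011101000000 walk d0:H1→d1:-→d2:-→d3:-→d4:-→d5:-→d6:-→d7:-→d8:-→d9:H1→d10:-→d11:-→d12:-→d13:-→d14:-→d15:-→d16:-→d17:-→d18:-→d19:-→d20:-→d21:-→d22:-→d23:-→d24:-→d25:-→d26:-→d27:-→d28:-→d29:-→d30:-→d31:-→d32:H2 -> H2
  lookup 188.0.4.43: bits 1011110000 walk d0:H1→d1:-→d2:-→d3:-→d4:-→d5:-→d6:-→d7:-→d8:-→d9:H1→d10:- -> H1
  lookup 188.50.119.64: bits 10111100001100100111011101000000 walk d0:H1→d1:-→d2:-→d3:-→d4:-→d5:-→d6:-→d7:-→d8:-→d9:H1→d10:-→d11:-→d12:-→d13:-→d14:-→d15:-→d16:-→d17:-→d18:-→d19:-→d20:-→d21:-→d22:-→d23:-→d24:-→d25:-→d26:-→d27:-→d28:-→d29:-→d30:-→d31:-→d32:H2 -> H2
  lookup 60.50.119.64: bits ε walk d0:H1 -> H1
  - 0.0.0.0/0 clear@0
  add 0.0.0.0/0 -> H3 at depth 0
  lookup 188.50.119.64: bits 10111100001100100111011101000000 walk d0:H3→d1:-→d2:-→d3:-→d4:-→d5:-→d6:-→d7:-→d8:-→d9:H1→d10:-→d11:-→d12:-→d13:-→d14:-→d15:-→d16:-→d17:-→d18:-→d19:-→d20:-→d21:-→d22:-→d23:-→d24:-→d25:-→d26:-→d27:-→d28:-→d29:-→d30:-→d31:-→d32:H2 -> H2
  - 188.50.119.64/32 clear@32
  add 188.0.0.0/8 -> H1 at depth 8
  - 188.0.0.0/8 clear@8
  add 188.50.96.0/19 -> H0 at depth 19
  lookup 238.130.90.137: bits 1 walk d0:H3→d1:- -> H3
  - 188.50.96.0/19 clear@19
  add 11.0.0.0/8 -> H0 at depth 8
  lookup 188.0.0.36: bits 1011110000 walk d0:H3→d1:-→d2:-→d3:-→d4:-→d5:-→d6:-→d7:-→d8:-→d9:H1→d10:- -> H1
  lookup 188.1.189.43: bits 1011110000 walk d0:H3→d1:-→d2:-→d3:-→d4:-→d5:-→d6:-→d7:-→d8:-→d9:H1→d10:- -> H1
  add 188.0.0.0/8 -> H2 at depth 8
  add 11.133.46.6/32 -> H2 at depth 32
  lookup 188.0.75.86: bits 1011110000 walk d0:H3→d1:-→d2:-→d3:-→d4:-→d5:-→d6:-→d7:-→d8:H2→d9:H1→d10:- -> H1
  add 188.50.0.0/16 -> H2 at depth 16
  add 188.50.119.64/28 -> H0 at depth 28
  lookup 11.0.111.198: bits 00001011 walk d0:H3→d1:-→d2:-→d3:-→d4:-→d5:-→d6:-→d7:-→d8:H0 -> H0
  add 188.48.0.0/12 -> H3 at depth 12
  add 11.133.0.0/16 -> H0 at depth 16
  lookup 168.75.7.130: bits 101 walk d0:H3→d1:-→d2:-→d3:- -> H3
  - 11.133.46.6/32 clear@32
  - 0.0.0.0/0 clear@0
  lookup 11.10.197.161: bits 00001011 walk d0:-→d1:-→d2:-→d3:-→d4:-→d5:-→d6:-→d7:-→d8:H0 -> H0
  lookup 188.5.96.224: bits 1011110000 walk d0:-→d1:-→d2:-→d3:-→d4:-→d5:-→d6:-→d7:-→d8:H2→d9:H1→d10:- -> H1
  lookup 11.133.41.225: bits 000010111000010100101 walk d0:-→d1:-→d2:-→d3:-→d4:-→d5:-→d6:-→d7:-→d8:H0→d9:-→d10:-→d11:-→d12:-→d13:-→d14:-→d15:-→d16:H0→d17:-→d18:-→d19:-→d20:-→d21:- -> H0
  - 11.133.0.0/16 clear@16
  lookup 11.0.149.158: bits 00001011 walk d0:-→d1:-→d2:-→d3:-→d4:-→d5:-→d6:-→d7:-→d8:H0 -> H0
  lookup 188.48.0.0: bits 10111100001100 walk d0:-→d1:-→d2:-→d3:-→d4:-→d5:-→d6:-→d7:-→d8:H2→d9:H1→d10:-→d11:-→d12:H3→d13:-→d14:- -> H3

== LOOKUPS ==
["H2","H1","H2","H1","H2","H3","H1","H1","H1","H0","H3","H0","H1","H0","H0","H3"]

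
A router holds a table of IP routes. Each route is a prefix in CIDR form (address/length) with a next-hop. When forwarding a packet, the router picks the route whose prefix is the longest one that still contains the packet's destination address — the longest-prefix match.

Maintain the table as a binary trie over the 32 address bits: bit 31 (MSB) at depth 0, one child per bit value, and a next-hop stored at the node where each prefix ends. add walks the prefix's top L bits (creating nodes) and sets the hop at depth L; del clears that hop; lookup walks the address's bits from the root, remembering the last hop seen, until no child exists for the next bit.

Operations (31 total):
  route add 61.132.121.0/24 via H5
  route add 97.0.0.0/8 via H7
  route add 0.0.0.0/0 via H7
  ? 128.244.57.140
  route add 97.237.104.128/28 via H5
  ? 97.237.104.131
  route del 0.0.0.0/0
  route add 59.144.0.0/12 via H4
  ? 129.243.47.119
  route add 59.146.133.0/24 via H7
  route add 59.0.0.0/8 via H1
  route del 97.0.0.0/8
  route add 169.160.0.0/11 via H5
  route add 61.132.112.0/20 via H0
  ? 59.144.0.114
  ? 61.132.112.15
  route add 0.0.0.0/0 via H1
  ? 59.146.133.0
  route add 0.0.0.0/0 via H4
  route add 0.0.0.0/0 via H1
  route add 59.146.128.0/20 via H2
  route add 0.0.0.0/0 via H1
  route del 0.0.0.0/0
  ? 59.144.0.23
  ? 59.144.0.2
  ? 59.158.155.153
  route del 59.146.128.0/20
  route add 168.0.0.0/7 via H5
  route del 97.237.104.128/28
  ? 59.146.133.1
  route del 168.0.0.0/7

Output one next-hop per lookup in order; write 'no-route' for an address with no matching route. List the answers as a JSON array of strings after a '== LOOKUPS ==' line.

Trace:
  + 61.132.121.0/24 (H5) depth=24
  + 97.0.0.0/8 (H7) depth=8
  + 0.0.0.0/0 (H7) depth=0
  ? 128.244.57.140  path d0:H7  best=H7
  + 97.237.104.128/28 (H5) depth=28
  ? 97.237.104.131  path d0:H7→d1:-→d2:-→d3:-→d4:-→d5:-→d6:-→d7:-→d8:H7→d9:-→d10:-→d11:-→d12:-→d13:-→d14:-→d15:-→d16:-→d17:-→d18:-→d19:-→d20:-→d21:-→d22:-→d23:-→d24:-→d25:-→d26:-→d27:-→d28:H5  best=H5
  del 0.0.0.0/0 (clear depth 0)
  + 59.144.0.0/12 (H4) depth=12
  ? 129.243.47.119  path d0:-  best=no-route
  + 59.146.133.0/24 (H7) depth=24
  + 59.0.0.0/8 (H1) depth=8
  del 97.0.0.0/8 (clear depth 8)
  + 169.160.0.0/11 (H5) depth=11
  + 61.132.112.0/20 (H0) depth=20
  ? 59.144.0.114  path d0:-→d1:-→d2:-→d3:-→d4:-→d5:-→d6:-→d7:-→d8:H1→d9:-→d10:-→d11:-→d12:H4→d13:-→d14:-  best=H4
  ? 61.132.112.15  path d0:-→d1:-→d2:-→d3:-→d4:-→d5:-→d6:-→d7:-→d8:-→d9:-→d10:-→d11:-→d12:-→d13:-→d14:-→d15:-→d16:-→d17:-→d18:-→d19:-→d20:H0  best=H0
  + 0.0.0.0/0 (H1) depth=0
  ? 59.146.133.0  path d0:H1→d1:-→d2:-→d3:-→d4:-→d5:-→d6:-→d7:-→d8:H1→d9:-→d10:-→d11:-→d12:H4→d13:-→d14:-→d15:-→d16:-→d17:-→d18:-→d19:-→d20:-→d21:-→d22:-→d23:-→d24:H7  best=H7
  + 0.0.0.0/0 (H4) depth=0
  + 0.0.0.0/0 (H1) depth=0
  + 59.146.128.0/20 (H2) depth=20
  + 0.0.0.0/0 (H1) depth=0
  del 0.0.0.0/0 (clear depth 0)
  ? 59.144.0.23  path d0:-→d1:-→d2:-→d3:-→d4:-→d5:-→d6:-→d7:-→d8:H1→d9:-→d10:-→d11:-→d12:H4→d13:-→d14:-  best=H4
  ? 59.144.0.2  path d0:-→d1:-→d2:-→d3:-→d4:-→d5:-→d6:-→d7:-→d8:H1→d9:-→d10:-→d11:-→d12:H4→d13:-→d14:-  best=H4
  ? 59.158.155.153  path d0:-→d1:-→d2:-→d3:-→d4:-→d5:-→d6:-→d7:-→d8:H1→d9:-→d10:-→d11:-→d12:H4  best=H4
  del 59.146.128.0/20 (clear depth 20)
  + 168.0.0.0/7 (H5) depth=7
  del 97.237.104.128/28 (clear depth 28)
  ? 59.146.133.1  path d0:-→d1:-→d2:-→d3:-→d4:-→d5:-→d6:-→d7:-→d8:H1→d9:-→d10:-→d11:-→d12:H4→d13:-→d14:-→d15:-→d16:-→d17:-→d18:-→d19:-→d20:-→d21:-→d22:-→d23:-→d24:H7  best=H7
  del 168.0.0.0/7 (clear depth 7)

== LOOKUPS ==
["H7","H5","no-route","H4","H0","H7","H4","H4","H4","H7"]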